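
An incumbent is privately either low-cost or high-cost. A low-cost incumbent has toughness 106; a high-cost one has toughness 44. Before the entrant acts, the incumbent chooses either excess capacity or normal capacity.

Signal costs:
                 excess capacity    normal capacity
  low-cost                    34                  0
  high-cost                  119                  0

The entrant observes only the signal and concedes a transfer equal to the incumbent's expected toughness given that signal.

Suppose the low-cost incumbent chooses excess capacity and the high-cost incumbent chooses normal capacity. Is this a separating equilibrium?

Under separation the entrant infers type exactly: excess capacity → low-cost (pays 106), normal capacity → high-cost (pays 44).
Low-cost: excess capacity gives 106 − 34 = 72; normal capacity gives 44 − 0 = 44. No deviation. ✓
High-cost: normal capacity gives 44 − 0 = 44; excess capacity gives 106 − 119 = -13. No deviation. ✓
Both incentive constraints hold.

Yes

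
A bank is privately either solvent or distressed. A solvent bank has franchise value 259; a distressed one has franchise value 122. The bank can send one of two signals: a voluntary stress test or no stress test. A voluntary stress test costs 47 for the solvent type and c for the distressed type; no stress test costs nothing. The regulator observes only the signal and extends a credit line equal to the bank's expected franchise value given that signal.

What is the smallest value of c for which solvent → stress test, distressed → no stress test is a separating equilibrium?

Under separation: stress test → solvent (pays 259); no stress test → distressed (pays 122).
Solvent: 259 − 47 = 212 ≥ 122 − 0 = 122. Holds regardless of c. ✓
Distressed: 122 − 0 ≥ 259 − c, so c ≥ 259 − 122 = 137.

137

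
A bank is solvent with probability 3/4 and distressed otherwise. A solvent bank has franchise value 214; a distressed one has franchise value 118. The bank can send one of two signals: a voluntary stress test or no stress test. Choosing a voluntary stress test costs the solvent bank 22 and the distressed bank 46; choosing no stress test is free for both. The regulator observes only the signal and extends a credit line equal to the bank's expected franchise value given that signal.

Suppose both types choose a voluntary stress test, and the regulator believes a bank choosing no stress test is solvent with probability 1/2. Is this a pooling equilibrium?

At the pooled signal (stress test) the regulator holds the prior 3/4 and pays 3/4·214 + 1/4·118 = 190. Off-path (no stress test) belief 1/2 gives 1/2·214 + 1/2·118 = 166.
Solvent: stress test gives 190 − 22 = 168; no stress test gives 166 − 0 = 166. Stays. ✓
Distressed: stress test gives 190 − 46 = 144; no stress test gives 166 − 0 = 166. Deviates. ✗

No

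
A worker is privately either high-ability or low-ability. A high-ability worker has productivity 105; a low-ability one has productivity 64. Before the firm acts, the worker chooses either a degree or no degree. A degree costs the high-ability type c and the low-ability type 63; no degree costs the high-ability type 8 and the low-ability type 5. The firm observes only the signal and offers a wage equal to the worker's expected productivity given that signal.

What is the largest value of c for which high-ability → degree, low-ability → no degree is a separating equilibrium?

49

Under separation: degree → high-ability (pays 105); no degree → low-ability (pays 64).
Low-ability: 64 − 5 = 59 ≥ 105 − 63 = 42. Holds regardless of c. ✓
High-ability: 105 − c ≥ 64 − 8, so c ≤ 105 − 56 = 49.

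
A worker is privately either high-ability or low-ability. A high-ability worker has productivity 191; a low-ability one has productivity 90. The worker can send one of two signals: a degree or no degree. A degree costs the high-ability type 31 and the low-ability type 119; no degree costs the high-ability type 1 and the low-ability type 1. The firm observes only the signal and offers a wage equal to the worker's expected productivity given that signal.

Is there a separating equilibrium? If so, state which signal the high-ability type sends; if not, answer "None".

degree

Try high-ability → degree, low-ability → no degree:
  If types separate, degree earns payment 191 and no degree earns 90.
  High-ability: degree gives 191 − 31 = 160; no degree gives 90 − 1 = 89. No deviation. ✓
  Low-ability: no degree gives 90 − 1 = 89; degree gives 191 − 119 = 72. No deviation. ✓
Both hold — the high-ability type sends degree.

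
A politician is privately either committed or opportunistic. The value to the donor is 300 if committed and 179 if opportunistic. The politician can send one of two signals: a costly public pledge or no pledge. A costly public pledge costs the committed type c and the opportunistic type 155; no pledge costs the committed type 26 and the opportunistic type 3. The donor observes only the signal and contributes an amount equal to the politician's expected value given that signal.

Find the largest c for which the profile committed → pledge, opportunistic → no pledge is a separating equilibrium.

Under separation: pledge → committed (pays 300); no pledge → opportunistic (pays 179).
Opportunistic: 179 − 3 = 176 ≥ 300 − 155 = 145. Holds regardless of c. ✓
Committed: 300 − c ≥ 179 − 26, so c ≤ 300 − 153 = 147.

147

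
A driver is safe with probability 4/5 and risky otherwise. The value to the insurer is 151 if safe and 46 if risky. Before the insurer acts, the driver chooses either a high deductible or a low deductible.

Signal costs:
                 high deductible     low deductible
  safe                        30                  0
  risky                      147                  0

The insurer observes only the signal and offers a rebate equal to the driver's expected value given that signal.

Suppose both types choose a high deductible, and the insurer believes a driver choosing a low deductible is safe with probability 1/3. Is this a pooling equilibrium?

No

On the equilibrium path (high deductible) the insurer holds the prior 4/5 and pays 4/5·151 + 1/5·46 = 130. Off-path (low deductible) belief 1/3 gives 1/3·151 + 2/3·46 = 81.
Safe: high deductible gives 130 − 30 = 100; low deductible gives 81 − 0 = 81. Stays. ✓
Risky: high deductible gives 130 − 147 = -17; low deductible gives 81 − 0 = 81. Deviates. ✗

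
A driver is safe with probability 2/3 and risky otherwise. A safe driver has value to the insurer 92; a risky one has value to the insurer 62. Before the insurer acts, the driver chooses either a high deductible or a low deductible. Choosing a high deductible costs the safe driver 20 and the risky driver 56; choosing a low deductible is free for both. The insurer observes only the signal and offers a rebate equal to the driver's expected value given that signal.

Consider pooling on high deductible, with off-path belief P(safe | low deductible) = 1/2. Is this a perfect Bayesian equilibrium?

At the pooled signal (high deductible) the insurer holds the prior 2/3 and pays 2/3·92 + 1/3·62 = 82. Off-path (low deductible) belief 1/2 gives 1/2·92 + 1/2·62 = 77.
Safe: high deductible gives 82 − 20 = 62; low deductible gives 77 − 0 = 77. Deviates. ✗
Risky: high deductible gives 82 − 56 = 26; low deductible gives 77 − 0 = 77. Deviates. ✗

No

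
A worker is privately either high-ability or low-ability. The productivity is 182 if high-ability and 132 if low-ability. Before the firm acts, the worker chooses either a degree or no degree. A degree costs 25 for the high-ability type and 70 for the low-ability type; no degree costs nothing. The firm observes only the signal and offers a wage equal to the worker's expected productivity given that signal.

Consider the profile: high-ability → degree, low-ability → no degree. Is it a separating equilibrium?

Yes

Under separation the firm infers type exactly: degree → high-ability (pays 182), no degree → low-ability (pays 132).
High-ability: degree gives 182 − 25 = 157; no degree gives 132 − 0 = 132. No deviation. ✓
Low-ability: no degree gives 132 − 0 = 132; degree gives 182 − 70 = 112. No deviation. ✓
Neither type gains from mimicking the other.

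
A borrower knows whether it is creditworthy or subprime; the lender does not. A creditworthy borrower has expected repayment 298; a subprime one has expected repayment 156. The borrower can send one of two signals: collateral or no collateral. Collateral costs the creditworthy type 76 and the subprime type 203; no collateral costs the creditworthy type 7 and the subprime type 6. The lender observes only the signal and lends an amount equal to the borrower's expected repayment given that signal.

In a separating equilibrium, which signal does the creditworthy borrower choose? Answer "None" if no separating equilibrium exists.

collateral

Try creditworthy → collateral, subprime → no collateral:
  Under separation the lender infers type exactly: collateral → creditworthy (pays 298), no collateral → subprime (pays 156).
  Creditworthy: collateral gives 298 − 76 = 222; no collateral gives 156 − 7 = 149. No deviation. ✓
  Subprime: no collateral gives 156 − 6 = 150; collateral gives 298 − 203 = 95. No deviation. ✓
Both hold — the creditworthy type sends collateral.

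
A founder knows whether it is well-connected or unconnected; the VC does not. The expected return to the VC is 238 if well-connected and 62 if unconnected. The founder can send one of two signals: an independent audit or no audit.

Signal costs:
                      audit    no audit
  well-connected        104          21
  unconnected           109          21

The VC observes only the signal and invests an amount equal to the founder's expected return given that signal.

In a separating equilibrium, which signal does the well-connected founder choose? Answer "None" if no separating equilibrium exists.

None

Try well-connected → audit, unconnected → no audit:
  If types separate, audit earns payment 238 and no audit earns 62.
  Well-connected: audit gives 238 − 104 = 134; no audit gives 62 − 21 = 41. No deviation. ✓
  Unconnected: no audit gives 62 − 21 = 41; audit gives 238 − 109 = 129. Would deviate. ✗
Try well-connected → no audit, unconnected → audit:
  If types separate, no audit earns payment 238 and audit earns 62.
  Well-connected: no audit gives 238 − 21 = 217; audit gives 62 − 104 = -42. No deviation. ✓
  Unconnected: audit gives 62 − 109 = -47; no audit gives 238 − 21 = 217. Would deviate. ✗
Neither assignment is incentive-compatible.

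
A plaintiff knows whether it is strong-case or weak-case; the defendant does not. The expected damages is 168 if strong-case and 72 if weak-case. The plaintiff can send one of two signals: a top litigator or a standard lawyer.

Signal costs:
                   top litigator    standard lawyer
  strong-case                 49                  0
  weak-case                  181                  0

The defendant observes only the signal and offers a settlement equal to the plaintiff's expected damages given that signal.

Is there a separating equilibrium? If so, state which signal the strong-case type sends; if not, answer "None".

top litigator

Try strong-case → top litigator, weak-case → standard lawyer:
  Under separation the defendant infers type exactly: top litigator → strong-case (pays 168), standard lawyer → weak-case (pays 72).
  Strong-case: top litigator gives 168 − 49 = 119; standard lawyer gives 72 − 0 = 72. No deviation. ✓
  Weak-case: standard lawyer gives 72 − 0 = 72; top litigator gives 168 − 181 = -13. No deviation. ✓
Both hold — the strong-case type sends top litigator.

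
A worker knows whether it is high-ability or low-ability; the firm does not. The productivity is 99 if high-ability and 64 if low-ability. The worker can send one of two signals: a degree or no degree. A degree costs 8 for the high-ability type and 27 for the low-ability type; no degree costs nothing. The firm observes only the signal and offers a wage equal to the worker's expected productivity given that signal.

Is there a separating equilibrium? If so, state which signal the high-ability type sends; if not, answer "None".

None

Try high-ability → degree, low-ability → no degree:
  Under separation the firm infers type exactly: degree → high-ability (pays 99), no degree → low-ability (pays 64).
  High-ability: degree gives 99 − 8 = 91; no degree gives 64 − 0 = 64. No deviation. ✓
  Low-ability: no degree gives 64 − 0 = 64; degree gives 99 − 27 = 72. Would deviate. ✗
Try high-ability → no degree, low-ability → degree:
  Under separation the firm infers type exactly: no degree → high-ability (pays 99), degree → low-ability (pays 64).
  High-ability: no degree gives 99 − 0 = 99; degree gives 64 − 8 = 56. No deviation. ✓
  Low-ability: degree gives 64 − 27 = 37; no degree gives 99 − 0 = 99. Would deviate. ✗
Neither assignment is incentive-compatible.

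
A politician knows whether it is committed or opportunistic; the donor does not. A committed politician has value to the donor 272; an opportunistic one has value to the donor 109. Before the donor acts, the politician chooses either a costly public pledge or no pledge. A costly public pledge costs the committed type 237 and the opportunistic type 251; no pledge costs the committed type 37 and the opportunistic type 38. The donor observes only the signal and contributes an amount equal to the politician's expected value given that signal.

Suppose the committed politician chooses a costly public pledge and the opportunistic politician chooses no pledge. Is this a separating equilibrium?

If types separate, pledge earns payment 272 and no pledge earns 109.
Committed: pledge gives 272 − 237 = 35; no pledge gives 109 − 37 = 72. Would deviate. ✗
Opportunistic: no pledge gives 109 − 38 = 71; pledge gives 272 − 251 = 21. No deviation. ✓

No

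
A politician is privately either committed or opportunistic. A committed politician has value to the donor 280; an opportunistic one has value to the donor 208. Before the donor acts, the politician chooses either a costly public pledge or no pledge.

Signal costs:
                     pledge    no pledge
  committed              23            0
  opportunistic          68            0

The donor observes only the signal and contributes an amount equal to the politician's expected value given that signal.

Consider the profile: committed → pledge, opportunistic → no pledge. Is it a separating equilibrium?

No

If types separate, pledge earns payment 280 and no pledge earns 208.
Committed: pledge gives 280 − 23 = 257; no pledge gives 208 − 0 = 208. No deviation. ✓
Opportunistic: no pledge gives 208 − 0 = 208; pledge gives 280 − 68 = 212. Would deviate. ✗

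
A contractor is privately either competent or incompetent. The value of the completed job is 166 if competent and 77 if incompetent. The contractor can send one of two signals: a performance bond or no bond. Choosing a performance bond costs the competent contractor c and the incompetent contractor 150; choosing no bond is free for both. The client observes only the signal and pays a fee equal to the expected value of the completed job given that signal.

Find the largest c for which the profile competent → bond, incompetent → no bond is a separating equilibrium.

89

Under separation: bond → competent (pays 166); no bond → incompetent (pays 77).
Incompetent: 77 − 0 = 77 ≥ 166 − 150 = 16. Holds regardless of c. ✓
Competent: 166 − c ≥ 77 − 0, so c ≤ 166 − 77 = 89.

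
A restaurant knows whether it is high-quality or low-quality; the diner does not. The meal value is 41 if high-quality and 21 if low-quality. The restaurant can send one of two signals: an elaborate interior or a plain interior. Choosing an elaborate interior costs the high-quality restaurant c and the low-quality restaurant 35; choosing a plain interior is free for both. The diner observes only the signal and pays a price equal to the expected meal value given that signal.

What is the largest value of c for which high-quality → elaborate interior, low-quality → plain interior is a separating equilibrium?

Under separation: elaborate interior → high-quality (pays 41); plain interior → low-quality (pays 21).
Low-quality: 21 − 0 = 21 ≥ 41 − 35 = 6. Holds regardless of c. ✓
High-quality: 41 − c ≥ 21 − 0, so c ≤ 41 − 21 = 20.

20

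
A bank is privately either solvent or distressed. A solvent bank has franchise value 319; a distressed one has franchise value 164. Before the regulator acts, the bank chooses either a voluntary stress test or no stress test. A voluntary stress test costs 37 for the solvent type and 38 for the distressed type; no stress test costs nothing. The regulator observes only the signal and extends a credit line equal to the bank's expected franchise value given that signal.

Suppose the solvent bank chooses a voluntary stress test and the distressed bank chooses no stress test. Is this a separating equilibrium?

No

Under separation the regulator infers type exactly: stress test → solvent (pays 319), no stress test → distressed (pays 164).
Solvent: stress test gives 319 − 37 = 282; no stress test gives 164 − 0 = 164. No deviation. ✓
Distressed: no stress test gives 164 − 0 = 164; stress test gives 319 − 38 = 281. Would deviate. ✗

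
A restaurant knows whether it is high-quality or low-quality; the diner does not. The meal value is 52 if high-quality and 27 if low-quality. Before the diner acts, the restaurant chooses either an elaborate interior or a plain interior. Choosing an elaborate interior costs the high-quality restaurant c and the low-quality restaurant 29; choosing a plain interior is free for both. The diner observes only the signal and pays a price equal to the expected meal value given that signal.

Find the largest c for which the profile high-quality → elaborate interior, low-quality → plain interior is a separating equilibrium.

Under separation: elaborate interior → high-quality (pays 52); plain interior → low-quality (pays 27).
Low-quality: 27 − 0 = 27 ≥ 52 − 29 = 23. Holds regardless of c. ✓
High-quality: 52 − c ≥ 27 − 0, so c ≤ 52 − 27 = 25.

25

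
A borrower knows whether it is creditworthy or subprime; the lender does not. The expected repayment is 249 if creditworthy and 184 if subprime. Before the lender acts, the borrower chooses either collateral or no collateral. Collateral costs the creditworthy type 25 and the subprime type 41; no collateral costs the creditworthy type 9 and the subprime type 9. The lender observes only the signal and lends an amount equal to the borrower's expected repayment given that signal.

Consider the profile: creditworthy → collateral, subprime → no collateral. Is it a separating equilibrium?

No

Under separation the lender infers type exactly: collateral → creditworthy (pays 249), no collateral → subprime (pays 184).
Creditworthy: collateral gives 249 − 25 = 224; no collateral gives 184 − 9 = 175. No deviation. ✓
Subprime: no collateral gives 184 − 9 = 175; collateral gives 249 − 41 = 208. Would deviate. ✗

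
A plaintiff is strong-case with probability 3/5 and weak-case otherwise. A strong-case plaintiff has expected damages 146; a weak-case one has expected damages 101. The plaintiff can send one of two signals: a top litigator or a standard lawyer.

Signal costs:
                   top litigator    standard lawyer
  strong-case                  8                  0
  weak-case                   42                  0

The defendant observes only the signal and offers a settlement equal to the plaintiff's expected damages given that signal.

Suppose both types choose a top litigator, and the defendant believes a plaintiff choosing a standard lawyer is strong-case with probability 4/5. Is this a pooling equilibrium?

At the pooled signal (top litigator) the defendant holds the prior 3/5 and pays 3/5·146 + 2/5·101 = 128. Off-path (standard lawyer) belief 4/5 gives 4/5·146 + 1/5·101 = 137.
Strong-case: top litigator gives 128 − 8 = 120; standard lawyer gives 137 − 0 = 137. Deviates. ✗
Weak-case: top litigator gives 128 − 42 = 86; standard lawyer gives 137 − 0 = 137. Deviates. ✗

No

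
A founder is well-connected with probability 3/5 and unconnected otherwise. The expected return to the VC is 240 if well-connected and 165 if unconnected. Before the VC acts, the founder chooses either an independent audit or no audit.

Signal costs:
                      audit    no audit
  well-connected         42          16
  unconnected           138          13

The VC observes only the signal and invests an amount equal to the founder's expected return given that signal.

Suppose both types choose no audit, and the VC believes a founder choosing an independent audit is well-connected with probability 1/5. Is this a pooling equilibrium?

At the pooled signal (no audit) the VC holds the prior 3/5 and pays 3/5·240 + 2/5·165 = 210. Off-path (audit) belief 1/5 gives 1/5·240 + 4/5·165 = 180.
Well-connected: no audit gives 210 − 16 = 194; audit gives 180 − 42 = 138. Stays. ✓
Unconnected: no audit gives 210 − 13 = 197; audit gives 180 − 138 = 42. Stays. ✓

Yes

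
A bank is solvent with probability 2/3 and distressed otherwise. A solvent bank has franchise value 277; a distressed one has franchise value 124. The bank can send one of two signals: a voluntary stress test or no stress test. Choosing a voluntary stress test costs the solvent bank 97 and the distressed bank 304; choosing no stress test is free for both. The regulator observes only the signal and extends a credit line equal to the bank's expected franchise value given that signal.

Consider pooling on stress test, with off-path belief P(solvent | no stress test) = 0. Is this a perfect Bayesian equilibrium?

On the equilibrium path (stress test) the regulator holds the prior 2/3 and pays 2/3·277 + 1/3·124 = 226. Off-path (no stress test) belief 0 gives 0·277 + 1·124 = 124.
Solvent: stress test gives 226 − 97 = 129; no stress test gives 124 − 0 = 124. Stays. ✓
Distressed: stress test gives 226 − 304 = -78; no stress test gives 124 − 0 = 124. Deviates. ✗

No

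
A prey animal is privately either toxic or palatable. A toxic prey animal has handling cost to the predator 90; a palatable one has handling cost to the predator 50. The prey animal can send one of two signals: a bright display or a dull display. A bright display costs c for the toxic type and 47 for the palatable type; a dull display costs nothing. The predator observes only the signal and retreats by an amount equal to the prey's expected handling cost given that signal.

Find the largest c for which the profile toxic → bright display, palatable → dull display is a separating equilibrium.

Under separation: bright display → toxic (pays 90); dull display → palatable (pays 50).
Palatable: 50 − 0 = 50 ≥ 90 − 47 = 43. Holds regardless of c. ✓
Toxic: 90 − c ≥ 50 − 0, so c ≤ 90 − 50 = 40.

40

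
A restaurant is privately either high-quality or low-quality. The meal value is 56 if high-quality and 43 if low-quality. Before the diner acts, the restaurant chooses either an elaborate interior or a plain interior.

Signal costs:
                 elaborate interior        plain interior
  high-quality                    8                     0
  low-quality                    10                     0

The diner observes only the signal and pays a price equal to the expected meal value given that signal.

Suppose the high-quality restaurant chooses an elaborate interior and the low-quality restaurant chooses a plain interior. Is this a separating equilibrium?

If types separate, elaborate interior earns payment 56 and plain interior earns 43.
High-quality: elaborate interior gives 56 − 8 = 48; plain interior gives 43 − 0 = 43. No deviation. ✓
Low-quality: plain interior gives 43 − 0 = 43; elaborate interior gives 56 − 10 = 46. Would deviate. ✗

No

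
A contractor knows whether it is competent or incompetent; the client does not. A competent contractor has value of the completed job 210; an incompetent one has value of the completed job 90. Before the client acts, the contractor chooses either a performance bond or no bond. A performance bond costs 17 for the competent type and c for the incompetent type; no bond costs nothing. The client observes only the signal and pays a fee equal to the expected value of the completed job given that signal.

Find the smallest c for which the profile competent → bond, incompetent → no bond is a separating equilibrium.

120

Under separation: bond → competent (pays 210); no bond → incompetent (pays 90).
Competent: 210 − 17 = 193 ≥ 90 − 0 = 90. Holds regardless of c. ✓
Incompetent: 90 − 0 ≥ 210 − c, so c ≥ 210 − 90 = 120.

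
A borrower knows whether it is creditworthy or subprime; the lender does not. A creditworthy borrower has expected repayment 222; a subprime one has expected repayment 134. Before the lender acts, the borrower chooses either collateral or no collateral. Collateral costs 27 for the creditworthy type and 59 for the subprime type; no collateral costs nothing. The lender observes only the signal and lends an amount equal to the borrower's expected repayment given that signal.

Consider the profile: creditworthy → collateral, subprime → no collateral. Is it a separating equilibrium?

If types separate, collateral earns payment 222 and no collateral earns 134.
Creditworthy: collateral gives 222 − 27 = 195; no collateral gives 134 − 0 = 134. No deviation. ✓
Subprime: no collateral gives 134 − 0 = 134; collateral gives 222 − 59 = 163. Would deviate. ✗

No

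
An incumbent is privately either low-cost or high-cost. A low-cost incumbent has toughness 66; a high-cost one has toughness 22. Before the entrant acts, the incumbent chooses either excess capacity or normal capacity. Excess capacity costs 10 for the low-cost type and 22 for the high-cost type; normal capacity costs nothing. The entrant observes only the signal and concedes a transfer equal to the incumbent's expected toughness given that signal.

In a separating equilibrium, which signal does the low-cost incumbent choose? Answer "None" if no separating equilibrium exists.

Try low-cost → excess capacity, high-cost → normal capacity:
  Under separation the entrant infers type exactly: excess capacity → low-cost (pays 66), normal capacity → high-cost (pays 22).
  Low-cost: excess capacity gives 66 − 10 = 56; normal capacity gives 22 − 0 = 22. No deviation. ✓
  High-cost: normal capacity gives 22 − 0 = 22; excess capacity gives 66 − 22 = 44. Would deviate. ✗
Try low-cost → normal capacity, high-cost → excess capacity:
  Under separation the entrant infers type exactly: normal capacity → low-cost (pays 66), excess capacity → high-cost (pays 22).
  Low-cost: normal capacity gives 66 − 0 = 66; excess capacity gives 22 − 10 = 12. No deviation. ✓
  High-cost: excess capacity gives 22 − 22 = 0; normal capacity gives 66 − 0 = 66. Would deviate. ✗
Neither assignment is incentive-compatible.

None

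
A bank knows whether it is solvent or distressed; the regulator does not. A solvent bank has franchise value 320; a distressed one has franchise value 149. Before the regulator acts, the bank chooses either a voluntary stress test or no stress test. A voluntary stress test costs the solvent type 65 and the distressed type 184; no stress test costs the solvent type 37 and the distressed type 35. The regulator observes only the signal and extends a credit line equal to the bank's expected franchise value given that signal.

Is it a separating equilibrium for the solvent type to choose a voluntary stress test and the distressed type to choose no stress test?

No

Under separation the regulator infers type exactly: stress test → solvent (pays 320), no stress test → distressed (pays 149).
Solvent: stress test gives 320 − 65 = 255; no stress test gives 149 − 37 = 112. No deviation. ✓
Distressed: no stress test gives 149 − 35 = 114; stress test gives 320 − 184 = 136. Would deviate. ✗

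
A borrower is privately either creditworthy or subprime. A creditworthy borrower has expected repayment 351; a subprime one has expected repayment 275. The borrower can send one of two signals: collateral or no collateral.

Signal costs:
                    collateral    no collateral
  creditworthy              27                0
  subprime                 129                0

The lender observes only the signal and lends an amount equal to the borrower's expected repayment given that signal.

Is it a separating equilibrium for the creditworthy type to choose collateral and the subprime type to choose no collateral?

Yes

Under separation the lender infers type exactly: collateral → creditworthy (pays 351), no collateral → subprime (pays 275).
Creditworthy: collateral gives 351 − 27 = 324; no collateral gives 275 − 0 = 275. No deviation. ✓
Subprime: no collateral gives 275 − 0 = 275; collateral gives 351 − 129 = 222. No deviation. ✓
Both incentive constraints hold.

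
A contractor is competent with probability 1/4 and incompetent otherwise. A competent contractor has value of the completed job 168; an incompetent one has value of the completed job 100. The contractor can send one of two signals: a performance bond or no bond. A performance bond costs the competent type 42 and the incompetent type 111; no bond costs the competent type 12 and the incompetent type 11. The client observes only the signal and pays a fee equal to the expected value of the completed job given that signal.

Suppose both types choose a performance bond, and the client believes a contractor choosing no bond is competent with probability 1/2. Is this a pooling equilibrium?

No

On the equilibrium path (bond) the client holds the prior 1/4 and pays 1/4·168 + 3/4·100 = 117. Off-path (no bond) belief 1/2 gives 1/2·168 + 1/2·100 = 134.
Competent: bond gives 117 − 42 = 75; no bond gives 134 − 12 = 122. Deviates. ✗
Incompetent: bond gives 117 − 111 = 6; no bond gives 134 − 11 = 123. Deviates. ✗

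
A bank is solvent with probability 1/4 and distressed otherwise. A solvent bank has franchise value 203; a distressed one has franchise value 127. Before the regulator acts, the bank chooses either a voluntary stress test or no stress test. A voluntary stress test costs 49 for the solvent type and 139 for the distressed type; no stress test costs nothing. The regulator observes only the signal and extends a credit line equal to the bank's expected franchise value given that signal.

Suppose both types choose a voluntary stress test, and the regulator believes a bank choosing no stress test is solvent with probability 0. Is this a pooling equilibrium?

No

At the pooled signal (stress test) the regulator holds the prior 1/4 and pays 1/4·203 + 3/4·127 = 146. Off-path (no stress test) belief 0 gives 0·203 + 1·127 = 127.
Solvent: stress test gives 146 − 49 = 97; no stress test gives 127 − 0 = 127. Deviates. ✗
Distressed: stress test gives 146 − 139 = 7; no stress test gives 127 − 0 = 127. Deviates. ✗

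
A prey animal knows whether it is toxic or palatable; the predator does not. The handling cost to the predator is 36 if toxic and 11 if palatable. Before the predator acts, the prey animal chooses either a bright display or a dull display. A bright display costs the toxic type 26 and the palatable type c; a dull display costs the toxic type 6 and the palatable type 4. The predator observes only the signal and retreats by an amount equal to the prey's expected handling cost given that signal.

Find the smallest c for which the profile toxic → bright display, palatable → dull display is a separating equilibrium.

29

Under separation: bright display → toxic (pays 36); dull display → palatable (pays 11).
Toxic: 36 − 26 = 10 ≥ 11 − 6 = 5. Holds regardless of c. ✓
Palatable: 11 − 4 ≥ 36 − c, so c ≥ 36 − 7 = 29.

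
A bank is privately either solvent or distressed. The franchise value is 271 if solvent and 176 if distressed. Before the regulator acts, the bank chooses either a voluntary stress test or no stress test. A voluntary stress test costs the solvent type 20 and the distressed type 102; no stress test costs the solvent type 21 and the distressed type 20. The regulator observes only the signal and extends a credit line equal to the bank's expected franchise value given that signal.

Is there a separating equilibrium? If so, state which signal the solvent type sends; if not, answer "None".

None

Try solvent → stress test, distressed → no stress test:
  Under separation the regulator infers type exactly: stress test → solvent (pays 271), no stress test → distressed (pays 176).
  Solvent: stress test gives 271 − 20 = 251; no stress test gives 176 − 21 = 155. No deviation. ✓
  Distressed: no stress test gives 176 − 20 = 156; stress test gives 271 − 102 = 169. Would deviate. ✗
Try solvent → no stress test, distressed → stress test:
  Under separation the regulator infers type exactly: no stress test → solvent (pays 271), stress test → distressed (pays 176).
  Solvent: no stress test gives 271 − 21 = 250; stress test gives 176 − 20 = 156. No deviation. ✓
  Distressed: stress test gives 176 − 102 = 74; no stress test gives 271 − 20 = 251. Would deviate. ✗
Neither assignment is incentive-compatible.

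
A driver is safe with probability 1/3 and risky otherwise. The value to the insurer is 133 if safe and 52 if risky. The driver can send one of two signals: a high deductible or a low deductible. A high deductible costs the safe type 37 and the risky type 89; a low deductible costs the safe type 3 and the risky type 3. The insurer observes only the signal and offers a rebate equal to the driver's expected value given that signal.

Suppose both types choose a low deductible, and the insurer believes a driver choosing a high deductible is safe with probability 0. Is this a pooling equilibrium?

Yes

At the pooled signal (low deductible) the insurer holds the prior 1/3 and pays 1/3·133 + 2/3·52 = 79. Off-path (high deductible) belief 0 gives 0·133 + 1·52 = 52.
Safe: low deductible gives 79 − 3 = 76; high deductible gives 52 − 37 = 15. Stays. ✓
Risky: low deductible gives 79 − 3 = 76; high deductible gives 52 − 89 = -37. Stays. ✓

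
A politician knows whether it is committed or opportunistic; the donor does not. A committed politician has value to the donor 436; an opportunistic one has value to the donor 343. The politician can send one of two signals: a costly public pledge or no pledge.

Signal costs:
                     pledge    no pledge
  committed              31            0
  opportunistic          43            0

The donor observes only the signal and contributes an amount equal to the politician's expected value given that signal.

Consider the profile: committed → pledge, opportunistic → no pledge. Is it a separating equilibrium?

Under separation the donor infers type exactly: pledge → committed (pays 436), no pledge → opportunistic (pays 343).
Committed: pledge gives 436 − 31 = 405; no pledge gives 343 − 0 = 343. No deviation. ✓
Opportunistic: no pledge gives 343 − 0 = 343; pledge gives 436 − 43 = 393. Would deviate. ✗

No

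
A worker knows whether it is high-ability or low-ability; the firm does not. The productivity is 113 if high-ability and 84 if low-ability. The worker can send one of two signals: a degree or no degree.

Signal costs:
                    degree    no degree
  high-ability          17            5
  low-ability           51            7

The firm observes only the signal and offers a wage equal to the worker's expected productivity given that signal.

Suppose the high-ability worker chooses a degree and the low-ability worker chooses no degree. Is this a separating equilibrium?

Yes

If types separate, degree earns payment 113 and no degree earns 84.
High-ability: degree gives 113 − 17 = 96; no degree gives 84 − 5 = 79. No deviation. ✓
Low-ability: no degree gives 84 − 7 = 77; degree gives 113 − 51 = 62. No deviation. ✓
Neither type gains from mimicking the other.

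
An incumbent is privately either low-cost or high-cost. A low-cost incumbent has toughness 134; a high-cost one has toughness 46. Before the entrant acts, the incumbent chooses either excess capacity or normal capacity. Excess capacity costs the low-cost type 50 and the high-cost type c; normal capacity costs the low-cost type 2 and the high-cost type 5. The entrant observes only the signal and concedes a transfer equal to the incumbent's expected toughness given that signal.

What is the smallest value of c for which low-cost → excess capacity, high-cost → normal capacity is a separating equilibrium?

93

Under separation: excess capacity → low-cost (pays 134); normal capacity → high-cost (pays 46).
Low-cost: 134 − 50 = 84 ≥ 46 − 2 = 44. Holds regardless of c. ✓
High-cost: 46 − 5 ≥ 134 − c, so c ≥ 134 − 41 = 93.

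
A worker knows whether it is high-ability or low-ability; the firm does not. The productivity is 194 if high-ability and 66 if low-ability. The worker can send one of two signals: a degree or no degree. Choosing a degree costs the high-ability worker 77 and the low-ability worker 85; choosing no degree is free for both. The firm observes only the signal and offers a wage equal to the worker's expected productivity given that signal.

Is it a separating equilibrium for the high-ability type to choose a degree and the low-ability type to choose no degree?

Under separation the firm infers type exactly: degree → high-ability (pays 194), no degree → low-ability (pays 66).
High-ability: degree gives 194 − 77 = 117; no degree gives 66 − 0 = 66. No deviation. ✓
Low-ability: no degree gives 66 − 0 = 66; degree gives 194 − 85 = 109. Would deviate. ✗

No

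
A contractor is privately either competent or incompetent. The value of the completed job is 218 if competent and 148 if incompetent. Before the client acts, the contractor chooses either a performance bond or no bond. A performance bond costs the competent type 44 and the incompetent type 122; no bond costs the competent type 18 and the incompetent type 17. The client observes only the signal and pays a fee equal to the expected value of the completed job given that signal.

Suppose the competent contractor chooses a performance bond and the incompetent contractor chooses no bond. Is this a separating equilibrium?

Under separation the client infers type exactly: bond → competent (pays 218), no bond → incompetent (pays 148).
Competent: bond gives 218 − 44 = 174; no bond gives 148 − 18 = 130. No deviation. ✓
Incompetent: no bond gives 148 − 17 = 131; bond gives 218 − 122 = 96. No deviation. ✓
Both incentive constraints hold.

Yes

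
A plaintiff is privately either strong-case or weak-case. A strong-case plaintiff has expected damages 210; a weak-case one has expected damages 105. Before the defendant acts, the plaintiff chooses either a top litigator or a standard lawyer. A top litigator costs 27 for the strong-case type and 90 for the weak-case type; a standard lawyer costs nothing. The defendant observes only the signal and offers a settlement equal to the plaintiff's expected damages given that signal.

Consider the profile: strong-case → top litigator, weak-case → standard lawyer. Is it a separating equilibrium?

No

If types separate, top litigator earns payment 210 and standard lawyer earns 105.
Strong-case: top litigator gives 210 − 27 = 183; standard lawyer gives 105 − 0 = 105. No deviation. ✓
Weak-case: standard lawyer gives 105 − 0 = 105; top litigator gives 210 − 90 = 120. Would deviate. ✗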